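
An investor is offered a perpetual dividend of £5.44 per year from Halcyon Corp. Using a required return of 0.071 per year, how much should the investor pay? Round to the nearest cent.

Level perpetuity: PV = C / r = £5.44 / 0.071 = £76.62

£76.62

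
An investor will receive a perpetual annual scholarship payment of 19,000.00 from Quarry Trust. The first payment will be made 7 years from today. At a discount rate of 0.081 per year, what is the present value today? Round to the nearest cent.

146999.01

Value at end of year 6: C / r = 19,000.00 / 0.081 = 234,567.9012
Discount to today: PV = 234,567.9012 / (1 + 0.081)^6 = 234,567.9012 / 1.595711 = 146,999.01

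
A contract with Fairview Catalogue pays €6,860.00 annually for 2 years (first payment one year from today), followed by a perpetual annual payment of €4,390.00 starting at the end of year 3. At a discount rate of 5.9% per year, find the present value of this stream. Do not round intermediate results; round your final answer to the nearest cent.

PV of 2-year annuity: €6,860.00 × [1 − (1+0.059)^−2] / 0.059 = 12594.72073
Perpetuity value at year 2: €4,390.00 / 0.059 = 74406.77966
PV of perpetuity: 74406.77966 / (1+0.059)^2 = 66346.89278
Total PV = 12594.72073 + 66346.89278 = 78941.61351

€78941.61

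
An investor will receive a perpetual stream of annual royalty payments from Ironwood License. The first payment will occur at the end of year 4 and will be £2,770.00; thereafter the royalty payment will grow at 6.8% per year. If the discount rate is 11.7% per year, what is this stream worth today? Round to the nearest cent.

£40562.45

Value at end of year 3: C₁ / (r − g) = £2,770.00 / (0.117 − 0.068) = £56,530.6122
Discount to today: PV = £56,530.6122 / (1 + 0.117)^3 = £56,530.6122 / 1.393669 = £40,562.45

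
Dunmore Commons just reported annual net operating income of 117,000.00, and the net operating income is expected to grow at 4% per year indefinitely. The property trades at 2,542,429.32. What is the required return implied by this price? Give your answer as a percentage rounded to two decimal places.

8.79%

D₁ = 117,000.00 × 1.04 = 121,680.0000
P = D₁/(r − g) ⇒ r = D₁/P + g = 121,680.0000/2,542,429.32 + 0.04 = 0.047860 + 0.04 = 0.087860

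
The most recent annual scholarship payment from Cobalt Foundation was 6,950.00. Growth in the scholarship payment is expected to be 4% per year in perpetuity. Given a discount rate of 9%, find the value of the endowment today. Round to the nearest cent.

144560.00

D₁ = D₀ × (1 + g) = 6,950.00 × 1.04 = 7,228.0000
Growing perpetuity: P = D₁ / (r − g) = 7,228.0000 / (0.09 − 0.04) = 144,560.00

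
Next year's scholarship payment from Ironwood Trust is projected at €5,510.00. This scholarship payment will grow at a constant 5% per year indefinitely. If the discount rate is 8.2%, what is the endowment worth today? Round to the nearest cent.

€172187.50

Growing perpetuity: P = D₁ / (r − g) = €5,510.0000 / (0.082 − 0.05) = €172,187.50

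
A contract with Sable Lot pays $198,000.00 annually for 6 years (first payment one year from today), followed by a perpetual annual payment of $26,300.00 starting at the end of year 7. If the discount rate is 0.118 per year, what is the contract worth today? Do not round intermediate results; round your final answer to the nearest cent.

$932826.81

PV of 6-year annuity: $198,000.00 × [1 − (1+0.118)^−6] / 0.118 = 818690.73533
Perpetuity value at year 6: $26,300.00 / 0.118 = 222881.35593
PV of perpetuity: 222881.35593 / (1+0.118)^6 = 114136.07139
Total PV = 818690.73533 + 114136.07139 = 932826.80672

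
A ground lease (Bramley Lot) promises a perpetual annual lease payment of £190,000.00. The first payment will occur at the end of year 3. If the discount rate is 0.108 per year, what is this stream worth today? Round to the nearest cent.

Value at end of year 2: C / r = £190,000.00 / 0.108 = £1,759,259.2593
Discount to today: PV = £1,759,259.2593 / (1 + 0.108)^2 = £1,759,259.2593 / 1.227664 = £1,433,013.64

£1433013.64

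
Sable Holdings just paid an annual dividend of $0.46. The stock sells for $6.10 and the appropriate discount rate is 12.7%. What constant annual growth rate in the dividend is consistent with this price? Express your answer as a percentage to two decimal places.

4.80%

P = D₀(1+g)/(r−g) ⇒ P(r−g) = D₀(1+g) ⇒ g(P+D₀) = P·r − D₀
g = (P·r − D₀)/(P + D₀) = ($6.10×0.127 − $0.46) / ($6.10 + $0.46) = 0.047973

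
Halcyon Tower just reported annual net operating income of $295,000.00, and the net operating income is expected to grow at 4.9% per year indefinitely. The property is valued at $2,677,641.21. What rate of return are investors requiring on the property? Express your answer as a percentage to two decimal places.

D₁ = $295,000.00 × 1.049 = $309,455.0000
P = D₁/(r − g) ⇒ r = D₁/P + g = $309,455.0000/$2,677,641.21 + 0.049 = 0.115570 + 0.049 = 0.164570

16.46%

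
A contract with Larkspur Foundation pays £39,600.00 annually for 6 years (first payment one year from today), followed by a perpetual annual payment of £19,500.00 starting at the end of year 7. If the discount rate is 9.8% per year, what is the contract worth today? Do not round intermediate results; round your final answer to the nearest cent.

PV of 6-year annuity: £39,600.00 × [1 − (1+0.098)^−6] / 0.098 = 173483.88048
Perpetuity value at year 6: £19,500.00 / 0.098 = 198979.59184
PV of perpetuity: 198979.59184 / (1+0.098)^6 = 113551.92342
Total PV = 173483.88048 + 113551.92342 = 287035.80390

£287035.80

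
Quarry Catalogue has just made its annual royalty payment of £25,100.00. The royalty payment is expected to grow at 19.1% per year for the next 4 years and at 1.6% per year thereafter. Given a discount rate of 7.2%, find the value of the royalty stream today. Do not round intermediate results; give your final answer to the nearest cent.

£825352.13

D_1 = 29894.10000
D_2 = 35603.87310
D_3 = 42404.21286
D_4 = 50503.41752
Terminal value at year 4: TV = D_4×(1+g_2)/(r−g_2) = 51311.47220/0.056 = 916276.28927
P_0 = D_1/(1+r)^1 + D_2/(1+r)^2 + D_3/(1+r)^3 + D_4/(1+r)^4 + TV/(1+r)^4
    = 27886.28731 + 30981.87331 + 34421.09246 + 38242.09059 + 693820.78649 = 825352.13017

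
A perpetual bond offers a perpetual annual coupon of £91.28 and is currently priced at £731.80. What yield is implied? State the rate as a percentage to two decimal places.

12.47%

P = C/r ⇒ r = C/P = £91.28/£731.80 = 0.124734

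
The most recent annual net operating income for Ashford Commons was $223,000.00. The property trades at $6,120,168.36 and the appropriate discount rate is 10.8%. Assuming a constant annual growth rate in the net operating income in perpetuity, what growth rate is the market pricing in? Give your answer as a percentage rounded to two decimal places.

6.90%

P = D₀(1+g)/(r−g) ⇒ P(r−g) = D₀(1+g) ⇒ g(P+D₀) = P·r − D₀
g = (P·r − D₀)/(P + D₀) = ($6,120,168.36×0.108 − $223,000.00) / ($6,120,168.36 + $223,000.00) = 0.069047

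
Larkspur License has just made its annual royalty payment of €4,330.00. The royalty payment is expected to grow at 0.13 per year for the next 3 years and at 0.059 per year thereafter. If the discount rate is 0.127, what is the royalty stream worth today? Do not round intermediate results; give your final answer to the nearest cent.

D_1 = 4892.90000
D_2 = 5528.97700
D_3 = 6247.74401
Terminal value at year 3: TV = D_3×(1+g_2)/(r−g_2) = 6616.36091/0.068 = 97299.42510
P_0 = D_1/(1+r)^1 + D_2/(1+r)^2 + D_3/(1+r)^3 + TV/(1+r)^3
    = 4341.52618 + 4353.08303 + 4364.67065 + 67973.32681 = 81032.60667

€81032.61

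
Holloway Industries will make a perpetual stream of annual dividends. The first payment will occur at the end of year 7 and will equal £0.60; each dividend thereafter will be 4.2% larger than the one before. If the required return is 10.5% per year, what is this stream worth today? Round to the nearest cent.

Value at end of year 6: C₁ / (r − g) = £0.60 / (0.105 − 0.042) = £9.5238
Discount to today: PV = £9.5238 / (1 + 0.105)^6 = £9.5238 / 1.820429 = £5.23

£5.23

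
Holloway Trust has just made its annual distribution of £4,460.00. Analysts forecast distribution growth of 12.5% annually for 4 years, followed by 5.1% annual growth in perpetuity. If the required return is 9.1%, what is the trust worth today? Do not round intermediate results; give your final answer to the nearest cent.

£151765.61

D_1 = 5017.50000
D_2 = 5644.68750
D_3 = 6350.27344
D_4 = 7144.05762
Terminal value at year 4: TV = D_4×(1+g_2)/(r−g_2) = 7508.40456/0.04 = 187710.11389
P_0 = D_1/(1+r)^1 + D_2/(1+r)^2 + D_3/(1+r)^3 + D_4/(1+r)^4 + TV/(1+r)^4
    = 4598.99175 + 4742.31505 + 4890.10489 + 5042.50046 + 132491.69948 = 151765.61162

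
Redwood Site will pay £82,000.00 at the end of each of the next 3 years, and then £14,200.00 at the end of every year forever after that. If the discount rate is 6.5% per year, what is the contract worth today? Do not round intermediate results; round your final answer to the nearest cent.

£398028.18

PV of 3-year annuity: £82,000.00 × [1 − (1+0.065)^−3] / 0.065 = 217174.99188
Perpetuity value at year 3: £14,200.00 / 0.065 = 218461.53846
PV of perpetuity: 218461.53846 / (1+0.065)^3 = 180853.18621
Total PV = 217174.99188 + 180853.18621 = 398028.17809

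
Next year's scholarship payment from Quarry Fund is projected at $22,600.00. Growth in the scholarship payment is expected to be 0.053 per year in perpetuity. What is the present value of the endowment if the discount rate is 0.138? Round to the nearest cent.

$265882.35

Growing perpetuity: P = D₁ / (r − g) = $22,600.0000 / (0.138 − 0.053) = $265,882.35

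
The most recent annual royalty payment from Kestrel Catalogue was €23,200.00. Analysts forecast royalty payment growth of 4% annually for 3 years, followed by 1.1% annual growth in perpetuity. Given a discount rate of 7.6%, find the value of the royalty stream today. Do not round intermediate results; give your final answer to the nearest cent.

€390874.20

D_1 = 24128.00000
D_2 = 25093.12000
D_3 = 26096.84480
Terminal value at year 3: TV = D_3×(1+g_2)/(r−g_2) = 26383.91009/0.065 = 405906.30912
P_0 = D_1/(1+r)^1 + D_2/(1+r)^2 + D_3/(1+r)^3 + TV/(1+r)^3
    = 22423.79182 + 21673.55343 + 20948.41596 + 325828.43898 = 390874.20019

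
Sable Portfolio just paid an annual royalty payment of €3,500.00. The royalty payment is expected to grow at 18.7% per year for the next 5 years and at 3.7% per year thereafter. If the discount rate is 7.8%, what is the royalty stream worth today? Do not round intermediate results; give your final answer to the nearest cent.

D_1 = 4154.50000
D_2 = 4931.39150
D_3 = 5853.56171
D_4 = 6948.17775
D_5 = 8247.48699
Terminal value at year 5: TV = D_5×(1+g_2)/(r−g_2) = 8552.64401/0.041 = 208601.07337
P_0 = D_1/(1+r)^1 + D_2/(1+r)^2 + D_3/(1+r)^3 + D_4/(1+r)^4 + D_5/(1+r)^5 + TV/(1+r)^5
    = 3853.89610 + 4243.57577 + 4672.65717 + 5145.12437 + 5665.36421 + 143292.26070 = 166872.87833

€166872.88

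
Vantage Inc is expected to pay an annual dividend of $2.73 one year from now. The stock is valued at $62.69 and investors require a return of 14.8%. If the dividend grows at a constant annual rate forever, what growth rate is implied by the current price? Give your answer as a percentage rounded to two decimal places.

10.45%

P = D₁/(r−g) ⇒ g = r − D₁/P = 0.148 − $2.73/$62.69 = 0.104452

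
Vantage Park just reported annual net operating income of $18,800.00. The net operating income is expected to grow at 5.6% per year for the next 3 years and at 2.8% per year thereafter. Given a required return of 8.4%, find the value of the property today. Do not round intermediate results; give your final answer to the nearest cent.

$372592.14

D_1 = 19852.80000
D_2 = 20964.55680
D_3 = 22138.57198
Terminal value at year 3: TV = D_3×(1+g_2)/(r−g_2) = 22758.45200/0.056 = 406400.92850
P_0 = D_1/(1+r)^1 + D_2/(1+r)^2 + D_3/(1+r)^3 + TV/(1+r)^3
    = 18314.39114 + 17841.32569 + 17380.47964 + 319055.94766 = 372592.14413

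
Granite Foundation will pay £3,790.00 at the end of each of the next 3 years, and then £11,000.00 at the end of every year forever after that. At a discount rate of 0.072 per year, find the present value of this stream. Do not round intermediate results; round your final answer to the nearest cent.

£133925.39

PV of 3-year annuity: £3,790.00 × [1 − (1+0.072)^−3] / 0.072 = 9909.92544
Perpetuity value at year 3: £11,000.00 / 0.072 = 152777.77778
PV of perpetuity: 152777.77778 / (1+0.072)^3 = 124015.46119
Total PV = 9909.92544 + 124015.46119 = 133925.38663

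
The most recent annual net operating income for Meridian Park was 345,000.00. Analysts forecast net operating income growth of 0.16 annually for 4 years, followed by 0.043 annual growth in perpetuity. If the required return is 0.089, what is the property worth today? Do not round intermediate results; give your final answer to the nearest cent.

11690927.62

D_1 = 400200.00000
D_2 = 464232.00000
D_3 = 538509.12000
D_4 = 624670.57920
Terminal value at year 4: TV = D_4×(1+g_2)/(r−g_2) = 651531.41411/0.046 = 14163726.39360
P_0 = D_1/(1+r)^1 + D_2/(1+r)^2 + D_3/(1+r)^3 + D_4/(1+r)^4 + TV/(1+r)^4
    = 367493.11295 + 391452.71903 + 416974.42982 + 444160.09053 + 10070847.27006 = 11690927.62238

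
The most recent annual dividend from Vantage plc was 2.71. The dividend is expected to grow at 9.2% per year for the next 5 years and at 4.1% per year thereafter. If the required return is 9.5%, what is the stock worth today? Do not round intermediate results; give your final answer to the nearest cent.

64.97

D_1 = 2.95932
D_2 = 3.23158
D_3 = 3.52888
D_4 = 3.85354
D_5 = 4.20807
Terminal value at year 5: TV = D_5×(1+g_2)/(r−g_2) = 4.38060/0.054 = 81.12215
P_0 = D_1/(1+r)^1 + D_2/(1+r)^2 + D_3/(1+r)^3 + D_4/(1+r)^4 + D_5/(1+r)^5 + TV/(1+r)^5
    = 2.70258 + 2.69517 + 2.68779 + 2.68042 + 2.67308 + 51.53103 = 64.97007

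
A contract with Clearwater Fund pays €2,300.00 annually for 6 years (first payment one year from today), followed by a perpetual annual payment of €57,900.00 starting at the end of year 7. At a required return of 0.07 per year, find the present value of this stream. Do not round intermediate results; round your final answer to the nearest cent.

PV of 6-year annuity: €2,300.00 × [1 − (1+0.07)^−6] / 0.07 = 10963.04122
Perpetuity value at year 6: €57,900.00 / 0.07 = 827142.85714
PV of perpetuity: 827142.85714 / (1+0.07)^6 = 551160.21084
Total PV = 10963.04122 + 551160.21084 = 562123.25206

€562123.25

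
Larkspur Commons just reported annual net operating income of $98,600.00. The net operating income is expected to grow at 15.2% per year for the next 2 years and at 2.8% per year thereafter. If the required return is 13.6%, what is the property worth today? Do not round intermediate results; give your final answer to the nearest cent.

$1166535.21

D_1 = 113587.20000
D_2 = 130852.45440
Terminal value at year 2: TV = D_2×(1+g_2)/(r−g_2) = 134516.32312/0.108 = 1245521.51040
P_0 = D_1/(1+r)^1 + D_2/(1+r)^2 + TV/(1+r)^2
    = 99988.73239 + 101397.02440 + 965149.45447 = 1166535.21127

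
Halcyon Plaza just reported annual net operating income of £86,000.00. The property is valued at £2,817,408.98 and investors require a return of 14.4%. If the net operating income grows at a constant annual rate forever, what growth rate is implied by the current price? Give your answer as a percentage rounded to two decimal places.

11.01%

P = D₀(1+g)/(r−g) ⇒ P(r−g) = D₀(1+g) ⇒ g(P+D₀) = P·r − D₀
g = (P·r − D₀)/(P + D₀) = (£2,817,408.98×0.144 − £86,000.00) / (£2,817,408.98 + £86,000.00) = 0.110114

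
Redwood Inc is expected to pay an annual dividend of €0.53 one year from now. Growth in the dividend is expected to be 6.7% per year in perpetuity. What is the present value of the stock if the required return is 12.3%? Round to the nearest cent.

Growing perpetuity: P = D₁ / (r − g) = €0.5300 / (0.123 − 0.067) = €9.46

€9.46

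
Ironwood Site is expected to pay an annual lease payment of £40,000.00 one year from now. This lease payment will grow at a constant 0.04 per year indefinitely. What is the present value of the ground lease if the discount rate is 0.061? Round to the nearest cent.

£1904761.90

Growing perpetuity: P = D₁ / (r − g) = £40,000.0000 / (0.061 − 0.04) = £1,904,761.90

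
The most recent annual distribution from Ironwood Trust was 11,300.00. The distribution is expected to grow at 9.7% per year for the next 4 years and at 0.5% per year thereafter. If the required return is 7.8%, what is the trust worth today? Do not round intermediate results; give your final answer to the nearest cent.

D_1 = 12396.10000
D_2 = 13598.52170
D_3 = 14917.57830
D_4 = 16364.58340
Terminal value at year 4: TV = D_4×(1+g_2)/(r−g_2) = 16446.40632/0.073 = 225293.23723
P_0 = D_1/(1+r)^1 + D_2/(1+r)^2 + D_3/(1+r)^3 + D_4/(1+r)^4 + TV/(1+r)^4
    = 11499.16512 + 11701.84057 + 11908.08823 + 12117.97104 + 166829.60135 = 214056.66631

214056.67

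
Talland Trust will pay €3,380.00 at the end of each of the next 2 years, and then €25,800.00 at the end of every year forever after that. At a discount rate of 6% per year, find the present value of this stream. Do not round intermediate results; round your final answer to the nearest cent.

PV of 2-year annuity: €3,380.00 × [1 − (1+0.06)^−2] / 0.06 = 6196.86721
Perpetuity value at year 2: €25,800.00 / 0.06 = 430000.00000
PV of perpetuity: 430000.00000 / (1+0.06)^2 = 382698.46921
Total PV = 6196.86721 + 382698.46921 = 388895.33642

€388895.34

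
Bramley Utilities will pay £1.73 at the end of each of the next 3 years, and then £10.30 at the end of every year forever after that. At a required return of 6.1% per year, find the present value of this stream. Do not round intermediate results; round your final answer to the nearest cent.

£145.99

PV of 3-year annuity: £1.73 × [1 − (1+0.061)^−3] / 0.061 = 4.61577
Perpetuity value at year 3: £10.30 / 0.061 = 168.85246
PV of perpetuity: 168.85246 / (1+0.061)^3 = 141.37130
Total PV = 4.61577 + 141.37130 = 145.98706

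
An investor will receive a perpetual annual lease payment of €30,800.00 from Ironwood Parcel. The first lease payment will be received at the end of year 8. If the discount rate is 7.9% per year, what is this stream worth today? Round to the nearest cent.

Value at end of year 7: C / r = €30,800.00 / 0.079 = €389,873.4177
Discount to today: PV = €389,873.4177 / (1 + 0.079)^7 = €389,873.4177 / 1.702747 = €228,967.33

€228967.33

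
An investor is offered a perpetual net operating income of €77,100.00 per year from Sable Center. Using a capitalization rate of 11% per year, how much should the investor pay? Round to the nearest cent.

€700909.09

Level perpetuity: PV = C / r = €77,100.00 / 0.11 = €700,909.09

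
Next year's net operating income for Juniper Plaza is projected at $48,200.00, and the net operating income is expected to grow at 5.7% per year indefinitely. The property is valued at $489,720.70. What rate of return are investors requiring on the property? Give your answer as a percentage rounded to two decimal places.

P = D₁/(r − g) ⇒ r = D₁/P + g = $48,200.0000/$489,720.70 + 0.057 = 0.098423 + 0.057 = 0.155423

15.54%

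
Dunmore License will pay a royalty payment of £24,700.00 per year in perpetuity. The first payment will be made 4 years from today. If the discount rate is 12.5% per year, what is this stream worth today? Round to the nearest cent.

£138780.80

Value at end of year 3: C / r = £24,700.00 / 0.125 = £197,600.0000
Discount to today: PV = £197,600.0000 / (1 + 0.125)^3 = £197,600.0000 / 1.423828 = £138,780.80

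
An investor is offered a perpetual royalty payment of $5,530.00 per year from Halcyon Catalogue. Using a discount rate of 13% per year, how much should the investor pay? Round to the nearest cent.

Level perpetuity: PV = C / r = $5,530.00 / 0.13 = $42,538.46

$42538.46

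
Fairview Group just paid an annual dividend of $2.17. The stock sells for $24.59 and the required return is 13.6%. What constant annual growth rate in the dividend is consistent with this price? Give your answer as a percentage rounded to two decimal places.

4.39%

P = D₀(1+g)/(r−g) ⇒ P(r−g) = D₀(1+g) ⇒ g(P+D₀) = P·r − D₀
g = (P·r − D₀)/(P + D₀) = ($24.59×0.136 − $2.17) / ($24.59 + $2.17) = 0.043880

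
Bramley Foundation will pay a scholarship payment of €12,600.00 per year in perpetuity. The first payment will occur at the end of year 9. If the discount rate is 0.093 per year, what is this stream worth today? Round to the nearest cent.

€66516.03

Value at end of year 8: C / r = €12,600.00 / 0.093 = €135,483.8710
Discount to today: PV = €135,483.8710 / (1 + 0.093)^8 = €135,483.8710 / 2.036861 = €66,516.03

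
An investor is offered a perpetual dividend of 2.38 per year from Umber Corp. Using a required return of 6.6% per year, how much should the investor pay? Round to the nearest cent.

Level perpetuity: PV = C / r = 2.38 / 0.066 = 36.06

36.06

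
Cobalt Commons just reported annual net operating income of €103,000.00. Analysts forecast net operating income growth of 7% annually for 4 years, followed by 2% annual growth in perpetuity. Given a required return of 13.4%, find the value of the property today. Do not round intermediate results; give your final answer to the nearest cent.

€1087550.65

D_1 = 110210.00000
D_2 = 117924.70000
D_3 = 126179.42900
D_4 = 135011.98903
Terminal value at year 4: TV = D_4×(1+g_2)/(r−g_2) = 137712.22881/0.114 = 1208002.00711
P_0 = D_1/(1+r)^1 + D_2/(1+r)^2 + D_3/(1+r)^3 + D_4/(1+r)^4 + TV/(1+r)^4
    = 97186.94885 + 91701.97114 + 86526.55125 + 81643.21855 + 730491.95548 = 1087550.64528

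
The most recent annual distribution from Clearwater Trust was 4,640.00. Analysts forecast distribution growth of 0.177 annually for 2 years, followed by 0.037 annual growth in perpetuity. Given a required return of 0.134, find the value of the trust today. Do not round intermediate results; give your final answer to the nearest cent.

D_1 = 5461.28000
D_2 = 6427.92656
Terminal value at year 2: TV = D_2×(1+g_2)/(r−g_2) = 6665.75984/0.097 = 68719.17364
P_0 = D_1/(1+r)^1 + D_2/(1+r)^2 + TV/(1+r)^2
    = 4815.94356 + 4998.55871 + 53438.19978 = 63252.70205

63252.70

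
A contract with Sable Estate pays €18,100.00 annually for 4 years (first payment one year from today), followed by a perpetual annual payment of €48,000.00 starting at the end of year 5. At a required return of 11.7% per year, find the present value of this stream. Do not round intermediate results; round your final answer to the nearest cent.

€318862.85

PV of 4-year annuity: €18,100.00 × [1 − (1+0.117)^−4] / 0.117 = 55325.19593
Perpetuity value at year 4: €48,000.00 / 0.117 = 410256.41026
PV of perpetuity: 410256.41026 / (1+0.117)^4 = 263537.65862
Total PV = 55325.19593 + 263537.65862 = 318862.85455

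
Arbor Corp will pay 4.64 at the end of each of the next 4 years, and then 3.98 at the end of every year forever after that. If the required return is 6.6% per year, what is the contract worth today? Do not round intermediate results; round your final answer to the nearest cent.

PV of 4-year annuity: 4.64 × [1 − (1+0.066)^−4] / 0.066 = 15.85963
Perpetuity value at year 4: 3.98 / 0.066 = 60.30303
PV of perpetuity: 60.30303 / (1+0.066)^4 = 46.69929
Total PV = 15.85963 + 46.69929 = 62.55893

62.56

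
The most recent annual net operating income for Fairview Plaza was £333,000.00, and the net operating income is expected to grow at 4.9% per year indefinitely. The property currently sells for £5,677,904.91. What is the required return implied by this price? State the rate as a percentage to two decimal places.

D₁ = £333,000.00 × 1.049 = £349,317.0000
P = D₁/(r − g) ⇒ r = D₁/P + g = £349,317.0000/£5,677,904.91 + 0.049 = 0.061522 + 0.049 = 0.110522

11.05%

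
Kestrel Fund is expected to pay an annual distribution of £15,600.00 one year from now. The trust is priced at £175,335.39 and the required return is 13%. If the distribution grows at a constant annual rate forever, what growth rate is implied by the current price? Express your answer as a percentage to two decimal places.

4.10%

P = D₁/(r−g) ⇒ g = r − D₁/P = 0.13 − £15,600.00/£175,335.39 = 0.041028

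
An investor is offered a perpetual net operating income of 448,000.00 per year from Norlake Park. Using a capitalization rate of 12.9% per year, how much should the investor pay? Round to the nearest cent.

3472868.22

Level perpetuity: PV = C / r = 448,000.00 / 0.129 = 3,472,868.22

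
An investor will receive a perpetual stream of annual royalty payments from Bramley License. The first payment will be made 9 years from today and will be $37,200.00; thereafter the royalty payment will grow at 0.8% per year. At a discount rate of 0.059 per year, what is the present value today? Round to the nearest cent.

$461110.58

Value at end of year 8: C₁ / (r − g) = $37,200.00 / (0.059 − 0.008) = $729,411.7647
Discount to today: PV = $729,411.7647 / (1 + 0.059)^8 = $729,411.7647 / 1.581859 = $461,110.58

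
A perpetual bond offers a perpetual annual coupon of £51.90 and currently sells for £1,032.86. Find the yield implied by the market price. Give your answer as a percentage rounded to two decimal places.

P = C/r ⇒ r = C/P = £51.90/£1,032.86 = 0.050249

5.02%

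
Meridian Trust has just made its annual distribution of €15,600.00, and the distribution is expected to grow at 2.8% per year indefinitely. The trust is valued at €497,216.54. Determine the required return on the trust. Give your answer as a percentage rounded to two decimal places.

D₁ = €15,600.00 × 1.028 = €16,036.8000
P = D₁/(r − g) ⇒ r = D₁/P + g = €16,036.8000/€497,216.54 + 0.028 = 0.032253 + 0.028 = 0.060253

6.03%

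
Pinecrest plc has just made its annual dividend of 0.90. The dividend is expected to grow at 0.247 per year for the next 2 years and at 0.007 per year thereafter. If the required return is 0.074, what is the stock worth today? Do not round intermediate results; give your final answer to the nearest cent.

D_1 = 1.12230
D_2 = 1.39951
Terminal value at year 2: TV = D_2×(1+g_2)/(r−g_2) = 1.40930/0.067 = 21.03440
P_0 = D_1/(1+r)^1 + D_2/(1+r)^2 + TV/(1+r)^2
    = 1.04497 + 1.21330 + 18.23566 = 20.49393

20.49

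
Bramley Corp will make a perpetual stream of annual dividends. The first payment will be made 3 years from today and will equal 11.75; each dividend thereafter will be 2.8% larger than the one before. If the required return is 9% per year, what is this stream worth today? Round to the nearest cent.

Value at end of year 2: C₁ / (r − g) = 11.75 / (0.09 − 0.028) = 189.5161
Discount to today: PV = 189.5161 / (1 + 0.09)^2 = 189.5161 / 1.188100 = 159.51

159.51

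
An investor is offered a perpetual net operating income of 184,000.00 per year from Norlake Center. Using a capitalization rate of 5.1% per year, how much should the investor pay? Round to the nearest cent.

Level perpetuity: PV = C / r = 184,000.00 / 0.051 = 3,607,843.14

3607843.14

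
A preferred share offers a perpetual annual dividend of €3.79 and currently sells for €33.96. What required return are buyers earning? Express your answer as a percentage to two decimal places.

11.16%

P = C/r ⇒ r = C/P = €3.79/€33.96 = 0.111602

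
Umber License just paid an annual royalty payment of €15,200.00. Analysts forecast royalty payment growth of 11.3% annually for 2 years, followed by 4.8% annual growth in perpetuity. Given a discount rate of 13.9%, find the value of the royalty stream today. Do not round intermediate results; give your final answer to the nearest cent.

D_1 = 16917.60000
D_2 = 18829.28880
Terminal value at year 2: TV = D_2×(1+g_2)/(r−g_2) = 19733.09466/0.091 = 216847.19409
P_0 = D_1/(1+r)^1 + D_2/(1+r)^2 + TV/(1+r)^2
    = 14853.02897 + 14513.97827 + 167149.99148 = 196516.99872

€196517.00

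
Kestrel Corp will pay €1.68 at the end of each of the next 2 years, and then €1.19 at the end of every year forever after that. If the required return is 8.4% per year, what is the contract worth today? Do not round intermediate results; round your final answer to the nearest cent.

€15.04

PV of 2-year annuity: €1.68 × [1 − (1+0.084)^−2] / 0.084 = 2.97953
Perpetuity value at year 2: €1.19 / 0.084 = 14.16667
PV of perpetuity: 14.16667 / (1+0.084)^2 = 12.05616
Total PV = 2.97953 + 12.05616 = 15.03570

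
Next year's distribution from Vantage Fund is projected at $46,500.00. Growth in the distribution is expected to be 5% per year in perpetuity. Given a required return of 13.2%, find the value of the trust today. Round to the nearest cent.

$567073.17

Growing perpetuity: P = D₁ / (r − g) = $46,500.0000 / (0.132 − 0.05) = $567,073.17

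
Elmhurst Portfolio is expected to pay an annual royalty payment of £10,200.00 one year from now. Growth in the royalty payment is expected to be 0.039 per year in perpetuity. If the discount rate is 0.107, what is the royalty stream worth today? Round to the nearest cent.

Growing perpetuity: P = D₁ / (r − g) = £10,200.0000 / (0.107 − 0.039) = £150,000.00

£150000.00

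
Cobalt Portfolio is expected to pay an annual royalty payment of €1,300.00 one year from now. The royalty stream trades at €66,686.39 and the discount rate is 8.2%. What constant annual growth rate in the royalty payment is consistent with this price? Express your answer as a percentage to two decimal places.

6.25%

P = D₁/(r−g) ⇒ g = r − D₁/P = 0.082 − €1,300.00/€66,686.39 = 0.062506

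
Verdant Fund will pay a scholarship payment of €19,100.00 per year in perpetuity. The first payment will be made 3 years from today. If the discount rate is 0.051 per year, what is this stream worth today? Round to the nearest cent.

Value at end of year 2: C / r = €19,100.00 / 0.051 = €374,509.8039
Discount to today: PV = €374,509.8039 / (1 + 0.051)^2 = €374,509.8039 / 1.104601 = €339,045.32

€339045.32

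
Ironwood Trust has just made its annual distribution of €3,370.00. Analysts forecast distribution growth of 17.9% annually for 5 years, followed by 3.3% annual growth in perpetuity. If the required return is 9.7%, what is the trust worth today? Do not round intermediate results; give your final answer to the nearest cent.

D_1 = 3973.23000
D_2 = 4684.43817
D_3 = 5522.95260
D_4 = 6511.56112
D_5 = 7677.13056
Terminal value at year 5: TV = D_5×(1+g_2)/(r−g_2) = 7930.47587/0.064 = 123913.68542
P_0 = D_1/(1+r)^1 + D_2/(1+r)^2 + D_3/(1+r)^3 + D_4/(1+r)^4 + D_5/(1+r)^5 + TV/(1+r)^5
    = 3621.90520 + 3892.64013 + 4183.61232 + 4496.33448 + 4832.43241 + 77998.47938 = 99025.40393

€99025.40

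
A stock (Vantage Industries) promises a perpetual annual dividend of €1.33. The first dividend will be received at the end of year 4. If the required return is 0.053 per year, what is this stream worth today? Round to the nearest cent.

Value at end of year 3: C / r = €1.33 / 0.053 = €25.0943
Discount to today: PV = €25.0943 / (1 + 0.053)^3 = €25.0943 / 1.167576 = €21.49

€21.49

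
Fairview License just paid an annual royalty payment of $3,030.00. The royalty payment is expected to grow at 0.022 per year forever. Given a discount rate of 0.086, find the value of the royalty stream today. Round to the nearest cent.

D₁ = D₀ × (1 + g) = $3,030.00 × 1.022 = $3,096.6600
Growing perpetuity: P = D₁ / (r − g) = $3,096.6600 / (0.086 − 0.022) = $48,385.31

$48385.31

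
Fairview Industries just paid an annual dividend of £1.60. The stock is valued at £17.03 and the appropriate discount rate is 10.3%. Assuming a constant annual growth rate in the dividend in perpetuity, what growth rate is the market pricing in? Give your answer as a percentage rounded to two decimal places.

P = D₀(1+g)/(r−g) ⇒ P(r−g) = D₀(1+g) ⇒ g(P+D₀) = P·r − D₀
g = (P·r − D₀)/(P + D₀) = (£17.03×0.103 − £1.60) / (£17.03 + £1.60) = 0.008271

0.83%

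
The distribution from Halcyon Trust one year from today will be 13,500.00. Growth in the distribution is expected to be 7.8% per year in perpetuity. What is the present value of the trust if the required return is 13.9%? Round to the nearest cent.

221311.48

Growing perpetuity: P = D₁ / (r − g) = 13,500.0000 / (0.139 − 0.078) = 221,311.48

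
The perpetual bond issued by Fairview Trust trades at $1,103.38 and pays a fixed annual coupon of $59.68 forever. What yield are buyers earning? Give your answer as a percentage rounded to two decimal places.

P = C/r ⇒ r = C/P = $59.68/$1,103.38 = 0.054088

5.41%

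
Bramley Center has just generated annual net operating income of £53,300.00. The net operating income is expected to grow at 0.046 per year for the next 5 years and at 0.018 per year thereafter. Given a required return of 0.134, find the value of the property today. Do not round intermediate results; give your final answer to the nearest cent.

£522842.38

D_1 = 55751.80000
D_2 = 58316.38280
D_3 = 60998.93641
D_4 = 63804.88748
D_5 = 66739.91231
Terminal value at year 5: TV = D_5×(1+g_2)/(r−g_2) = 67941.23073/0.116 = 585700.26491
P_0 = D_1/(1+r)^1 + D_2/(1+r)^2 + D_3/(1+r)^3 + D_4/(1+r)^4 + D_5/(1+r)^5 + TV/(1+r)^5
    = 49163.84480 + 45348.66107 + 41829.54099 + 38583.50959 + 35589.37481 + 312327.44443 = 522842.37570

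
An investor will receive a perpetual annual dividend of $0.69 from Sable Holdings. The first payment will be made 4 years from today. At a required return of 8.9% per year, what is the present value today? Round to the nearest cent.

Value at end of year 3: C / r = $0.69 / 0.089 = $7.7528
Discount to today: PV = $7.7528 / (1 + 0.089)^3 = $7.7528 / 1.291468 = $6.00

$6.00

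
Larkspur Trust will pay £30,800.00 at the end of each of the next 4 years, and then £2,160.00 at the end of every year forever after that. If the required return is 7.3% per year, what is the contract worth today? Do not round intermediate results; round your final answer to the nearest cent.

PV of 4-year annuity: £30,800.00 × [1 − (1+0.073)^−4] / 0.073 = 103623.42969
Perpetuity value at year 4: £2,160.00 / 0.073 = 29589.04110
PV of perpetuity: 29589.04110 / (1+0.073)^4 = 22321.94343
Total PV = 103623.42969 + 22321.94343 = 125945.37312

£125945.37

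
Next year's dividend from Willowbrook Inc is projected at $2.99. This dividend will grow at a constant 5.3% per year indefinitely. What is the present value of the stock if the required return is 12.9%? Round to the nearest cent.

Growing perpetuity: P = D₁ / (r − g) = $2.9900 / (0.129 − 0.053) = $39.34

$39.34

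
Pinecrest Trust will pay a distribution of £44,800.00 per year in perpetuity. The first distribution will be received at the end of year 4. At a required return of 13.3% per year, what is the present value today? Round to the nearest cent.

Value at end of year 3: C / r = £44,800.00 / 0.133 = £336,842.1053
Discount to today: PV = £336,842.1053 / (1 + 0.133)^3 = £336,842.1053 / 1.454420 = £231,598.98

£231598.98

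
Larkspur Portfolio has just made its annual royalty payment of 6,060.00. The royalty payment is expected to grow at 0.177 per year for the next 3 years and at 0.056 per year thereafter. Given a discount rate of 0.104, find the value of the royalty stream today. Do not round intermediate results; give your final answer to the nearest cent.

D_1 = 7132.62000
D_2 = 8395.09374
D_3 = 9881.02533
Terminal value at year 3: TV = D_3×(1+g_2)/(r−g_2) = 10434.36275/0.048 = 217382.55730
P_0 = D_1/(1+r)^1 + D_2/(1+r)^2 + D_3/(1+r)^3 + TV/(1+r)^3
    = 6460.70652 + 6887.90904 + 7343.35954 + 161553.90995 = 182245.88505

182245.89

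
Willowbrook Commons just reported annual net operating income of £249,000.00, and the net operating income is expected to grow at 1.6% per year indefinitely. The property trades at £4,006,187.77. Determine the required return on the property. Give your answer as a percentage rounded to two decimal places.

7.91%

D₁ = £249,000.00 × 1.016 = £252,984.0000
P = D₁/(r − g) ⇒ r = D₁/P + g = £252,984.0000/£4,006,187.77 + 0.016 = 0.063148 + 0.016 = 0.079148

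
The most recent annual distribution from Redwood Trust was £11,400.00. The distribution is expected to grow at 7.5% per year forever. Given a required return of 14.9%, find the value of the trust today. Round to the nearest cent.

£165608.11

D₁ = D₀ × (1 + g) = £11,400.00 × 1.075 = £12,255.0000
Growing perpetuity: P = D₁ / (r − g) = £12,255.0000 / (0.149 − 0.075) = £165,608.11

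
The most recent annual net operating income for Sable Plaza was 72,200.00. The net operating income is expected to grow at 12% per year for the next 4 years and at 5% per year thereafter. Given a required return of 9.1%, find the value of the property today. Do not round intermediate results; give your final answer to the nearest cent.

D_1 = 80864.00000
D_2 = 90567.68000
D_3 = 101435.80160
D_4 = 113608.09779
Terminal value at year 4: TV = D_4×(1+g_2)/(r−g_2) = 119288.50268/0.041 = 2909475.67516
P_0 = D_1/(1+r)^1 + D_2/(1+r)^2 + D_3/(1+r)^3 + D_4/(1+r)^4 + TV/(1+r)^4
    = 74119.15674 + 76089.32681 + 78111.86620 + 80188.16695 + 2053599.39750 = 2362107.91419

2362107.91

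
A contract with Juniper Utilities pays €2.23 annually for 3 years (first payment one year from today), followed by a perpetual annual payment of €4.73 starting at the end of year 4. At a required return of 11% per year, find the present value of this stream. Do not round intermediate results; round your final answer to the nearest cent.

PV of 3-year annuity: €2.23 × [1 − (1+0.11)^−3] / 0.11 = 5.44948
Perpetuity value at year 3: €4.73 / 0.11 = 43.00000
PV of perpetuity: 43.00000 / (1+0.11)^3 = 31.44123
Total PV = 5.44948 + 31.44123 = 36.89071

€36.89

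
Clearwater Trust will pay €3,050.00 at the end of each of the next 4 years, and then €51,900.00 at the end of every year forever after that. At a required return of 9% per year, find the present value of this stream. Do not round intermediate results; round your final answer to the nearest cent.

PV of 4-year annuity: €3,050.00 × [1 − (1+0.09)^−4] / 0.09 = 9881.14563
Perpetuity value at year 4: €51,900.00 / 0.09 = 576666.66667
PV of perpetuity: 576666.66667 / (1+0.09)^4 = 408525.20505
Total PV = 9881.14563 + 408525.20505 = 418406.35067

€418406.35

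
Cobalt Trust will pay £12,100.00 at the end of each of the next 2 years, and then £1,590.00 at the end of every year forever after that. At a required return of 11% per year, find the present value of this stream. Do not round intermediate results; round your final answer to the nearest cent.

£32453.17

PV of 2-year annuity: £12,100.00 × [1 − (1+0.11)^−2] / 0.11 = 20721.53234
Perpetuity value at year 2: £1,590.00 / 0.11 = 14454.54545
PV of perpetuity: 14454.54545 / (1+0.11)^2 = 11731.63335
Total PV = 20721.53234 + 11731.63335 = 32453.16570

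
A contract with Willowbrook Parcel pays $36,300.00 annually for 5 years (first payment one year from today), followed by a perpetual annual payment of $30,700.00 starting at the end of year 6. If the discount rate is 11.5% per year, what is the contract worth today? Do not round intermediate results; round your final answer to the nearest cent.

$287395.84

PV of 5-year annuity: $36,300.00 × [1 − (1+0.115)^−5] / 0.115 = 132490.56585
Perpetuity value at year 5: $30,700.00 / 0.115 = 266956.52174
PV of perpetuity: 266956.52174 / (1+0.115)^5 = 154905.27184
Total PV = 132490.56585 + 154905.27184 = 287395.83768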